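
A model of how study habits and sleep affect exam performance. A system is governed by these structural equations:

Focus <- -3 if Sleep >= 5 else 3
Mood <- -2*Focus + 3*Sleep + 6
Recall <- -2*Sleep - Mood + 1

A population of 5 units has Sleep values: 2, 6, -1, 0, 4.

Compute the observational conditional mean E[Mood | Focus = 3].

Conditioning on Focus=3 selects the 4 unit(s) with Sleep ∈ {2, -1, 0, 4}. Their Mood values: 6, -3, 0, 12. Mean = 3.75.

3.75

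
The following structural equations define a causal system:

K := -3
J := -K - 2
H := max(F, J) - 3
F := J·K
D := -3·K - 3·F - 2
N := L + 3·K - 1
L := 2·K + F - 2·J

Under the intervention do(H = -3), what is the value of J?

The intervention breaks the incoming arrows to H: H := max(F, J) - 3 no longer applies, and H = -3.
Since J is not a descendant of the intervened variable, it is unaffected.
J = -K - 2  [with K=-3]  = 1

1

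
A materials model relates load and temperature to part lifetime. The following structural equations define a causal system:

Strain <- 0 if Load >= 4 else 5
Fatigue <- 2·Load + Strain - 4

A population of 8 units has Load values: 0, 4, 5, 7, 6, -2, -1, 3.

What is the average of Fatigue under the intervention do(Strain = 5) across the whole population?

Every unit gets Strain=5 under the intervention. Fatigue values become 1, 9, 11, 15, 13, -3, -1, 7; E[Fatigue|do(Strain=5)] = 6.5.

6.5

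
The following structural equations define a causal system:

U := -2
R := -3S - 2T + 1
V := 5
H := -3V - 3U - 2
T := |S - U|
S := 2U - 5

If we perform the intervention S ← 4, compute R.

-23

do(S=4) replaces the equation S := 2U - 5 with the constant S = 4.
T = |S - U|  [with S=4, U=-2]  = 6
R = -3S - 2T + 1  [with S=4, T=6]  = -23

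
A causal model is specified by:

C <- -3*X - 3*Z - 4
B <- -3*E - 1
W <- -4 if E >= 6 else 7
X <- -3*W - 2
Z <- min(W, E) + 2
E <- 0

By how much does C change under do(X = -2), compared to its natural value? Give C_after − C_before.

-63

Under do(X=-2), the mechanism X <- -3*W - 2 is discarded; X is fixed at -2.
W = -4 if E >= 6 else 7  [with E=0]  = 7
Z = min(W, E) + 2  [with W=7, E=0]  = 2
C = -3*X - 3*Z - 4  [with X=-2, Z=2]  = -4
Without intervention: W = -4 if E >= 6 else 7  [with E=0]  = 7; Z = min(W, E) + 2  [with W=7, E=0]  = 2; X = -3*W - 2  [with W=7]  = -23; C = -3*X - 3*Z - 4  [with X=-23, Z=2]  = 59.
Change = -4 − 59 = -63.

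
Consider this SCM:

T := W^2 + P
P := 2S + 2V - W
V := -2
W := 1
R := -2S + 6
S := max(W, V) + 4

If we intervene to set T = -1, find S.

do(T=-1) replaces the equation T := W^2 + P with the constant T = -1.
S is not downstream of the intervention, so its value is determined by the original equations.
S = max(W, V) + 4  [with W=1, V=-2]  = 5

5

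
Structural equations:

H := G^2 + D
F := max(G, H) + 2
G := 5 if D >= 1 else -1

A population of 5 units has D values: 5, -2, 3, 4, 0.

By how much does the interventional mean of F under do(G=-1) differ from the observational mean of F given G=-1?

Every unit gets G=-1 under the intervention. F values become 8, 1, 6, 7, 3; E[F|do(G=-1)] = 5.
Conditioning on G=-1 selects the 2 unit(s) with D ∈ {-2, 0}. Their F values: 1, 3. Mean = 2.
Difference = 5 − 2 = 3.

3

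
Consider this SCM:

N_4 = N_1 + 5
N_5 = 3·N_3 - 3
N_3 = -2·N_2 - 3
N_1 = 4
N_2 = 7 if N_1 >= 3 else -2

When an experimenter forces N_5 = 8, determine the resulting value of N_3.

do(N_5=8) replaces the equation N_5 = 3·N_3 - 3 with the constant N_5 = 8.
N_3 is not downstream of the intervention, so its value is determined by the original equations.
N_2 = 7 if N_1 >= 3 else -2  [with N_1=4]  = 7
N_3 = -2·N_2 - 3  [with N_2=7]  = -17

-17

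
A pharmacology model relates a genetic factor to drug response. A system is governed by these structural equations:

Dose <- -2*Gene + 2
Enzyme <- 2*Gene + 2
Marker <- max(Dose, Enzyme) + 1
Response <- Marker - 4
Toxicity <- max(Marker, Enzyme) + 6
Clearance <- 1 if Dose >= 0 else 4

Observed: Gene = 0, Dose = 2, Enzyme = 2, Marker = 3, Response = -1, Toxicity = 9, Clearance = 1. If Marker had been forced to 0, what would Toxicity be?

Under do(Marker=0), the mechanism Marker <- max(Dose, Enzyme) + 1 is discarded; Marker is fixed at 0.
Enzyme = 2*Gene + 2  [with Gene=0]  = 2
Toxicity = max(Marker, Enzyme) + 6  [with Marker=0, Enzyme=2]  = 8

8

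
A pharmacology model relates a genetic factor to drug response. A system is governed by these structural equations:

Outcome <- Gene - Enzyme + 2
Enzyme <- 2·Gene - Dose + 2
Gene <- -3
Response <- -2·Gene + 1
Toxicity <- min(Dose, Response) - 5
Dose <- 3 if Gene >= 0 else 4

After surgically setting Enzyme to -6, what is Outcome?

5

The intervention breaks the incoming arrows to Enzyme: Enzyme <- 2·Gene - Dose + 2 no longer applies, and Enzyme = -6.
Outcome = Gene - Enzyme + 2  [with Gene=-3, Enzyme=-6]  = 5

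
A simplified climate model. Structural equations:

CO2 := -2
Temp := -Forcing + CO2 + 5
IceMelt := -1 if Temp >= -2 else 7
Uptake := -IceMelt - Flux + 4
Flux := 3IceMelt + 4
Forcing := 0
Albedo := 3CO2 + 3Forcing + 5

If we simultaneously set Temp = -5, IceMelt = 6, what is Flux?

22

Setting Temp = -5, IceMelt = 6 by intervention discards those variables' equations.
Flux = 3IceMelt + 4  [with IceMelt=6]  = 22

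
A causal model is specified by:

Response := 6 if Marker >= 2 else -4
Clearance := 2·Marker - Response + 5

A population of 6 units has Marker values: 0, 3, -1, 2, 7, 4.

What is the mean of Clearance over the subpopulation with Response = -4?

8

Conditioning on Response=-4 selects the 2 unit(s) with Marker ∈ {0, -1}. Their Clearance values: 9, 7. Mean = 8.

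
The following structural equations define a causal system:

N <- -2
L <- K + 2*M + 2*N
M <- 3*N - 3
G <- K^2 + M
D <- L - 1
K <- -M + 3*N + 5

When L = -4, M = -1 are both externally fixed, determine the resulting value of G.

-1

The joint intervention fixes L = -4, M = -1, removing each variable's own equation.
K = -M + 3*N + 5  [with M=-1, N=-2]  = 0
G = K^2 + M  [with K=0, M=-1]  = -1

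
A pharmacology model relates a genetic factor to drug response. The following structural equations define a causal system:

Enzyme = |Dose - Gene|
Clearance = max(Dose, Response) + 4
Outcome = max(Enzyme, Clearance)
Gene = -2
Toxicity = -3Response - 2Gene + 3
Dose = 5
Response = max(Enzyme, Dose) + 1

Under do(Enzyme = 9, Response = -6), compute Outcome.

Under do(Enzyme = 9, Response = -6), each intervened variable's structural equation is replaced by its fixed value.
Clearance = max(Dose, Response) + 4  [with Dose=5, Response=-6]  = 9
Outcome = max(Enzyme, Clearance)  [with Enzyme=9, Clearance=9]  = 9

9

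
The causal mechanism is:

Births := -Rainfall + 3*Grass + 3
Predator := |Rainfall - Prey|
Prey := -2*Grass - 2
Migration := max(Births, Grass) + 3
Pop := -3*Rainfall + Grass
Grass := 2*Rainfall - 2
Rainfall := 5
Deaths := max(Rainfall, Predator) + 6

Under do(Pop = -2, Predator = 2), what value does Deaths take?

11

The joint intervention fixes Pop = -2, Predator = 2, removing each variable's own equation.
Deaths = max(Rainfall, Predator) + 6  [with Rainfall=5, Predator=2]  = 11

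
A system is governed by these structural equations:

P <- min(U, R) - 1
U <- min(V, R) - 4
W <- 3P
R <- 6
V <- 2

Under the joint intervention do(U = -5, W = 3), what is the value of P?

-6

The joint intervention fixes U = -5, W = 3, removing each variable's own equation.
P = min(U, R) - 1  [with U=-5, R=6]  = -6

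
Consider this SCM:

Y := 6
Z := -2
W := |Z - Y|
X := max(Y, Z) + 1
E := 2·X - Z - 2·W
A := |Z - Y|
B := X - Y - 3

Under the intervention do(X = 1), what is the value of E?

Intervening sets X = 1 and removes its equation (X := max(Y, Z) + 1).
W = |Z - Y|  [with Z=-2, Y=6]  = 8
E = 2·X - Z - 2·W  [with X=1, Z=-2, W=8]  = -12

-12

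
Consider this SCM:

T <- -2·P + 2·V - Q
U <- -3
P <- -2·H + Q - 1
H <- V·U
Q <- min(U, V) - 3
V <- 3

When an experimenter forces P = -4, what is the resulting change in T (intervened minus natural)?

30

The intervention breaks the incoming arrows to P: P <- -2·H + Q - 1 no longer applies, and P = -4.
Q = min(U, V) - 3  [with U=-3, V=3]  = -6
T = -2·P + 2·V - Q  [with P=-4, V=3, Q=-6]  = 20
Without intervention: Q = min(U, V) - 3  [with U=-3, V=3]  = -6; H = V·U  [with V=3, U=-3]  = -9; P = -2·H + Q - 1  [with H=-9, Q=-6]  = 11; T = -2·P + 2·V - Q  [with P=11, V=3, Q=-6]  = -10.
Change = 20 − (-10) = 30.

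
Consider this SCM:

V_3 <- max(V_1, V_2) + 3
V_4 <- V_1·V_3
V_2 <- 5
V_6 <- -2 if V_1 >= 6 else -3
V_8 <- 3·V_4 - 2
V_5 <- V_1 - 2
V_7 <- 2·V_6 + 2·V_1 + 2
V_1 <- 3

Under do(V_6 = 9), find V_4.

do(V_6=9) replaces the equation V_6 <- -2 if V_1 >= 6 else -3 with the constant V_6 = 9.
No directed path runs from V_6 to V_4, so V_4 keeps its natural value.
V_3 = max(V_1, V_2) + 3  [with V_1=3, V_2=5]  = 8
V_4 = V_1·V_3  [with V_1=3, V_3=8]  = 24

24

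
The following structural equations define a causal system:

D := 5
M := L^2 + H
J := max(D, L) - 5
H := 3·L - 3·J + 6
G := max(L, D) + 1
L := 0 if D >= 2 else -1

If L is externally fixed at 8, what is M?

Under do(L=8), the mechanism L := 0 if D >= 2 else -1 is discarded; L is fixed at 8.
J = max(D, L) - 5  [with D=5, L=8]  = 3
H = 3·L - 3·J + 6  [with L=8, J=3]  = 21
M = L^2 + H  [with L=8, H=21]  = 85

85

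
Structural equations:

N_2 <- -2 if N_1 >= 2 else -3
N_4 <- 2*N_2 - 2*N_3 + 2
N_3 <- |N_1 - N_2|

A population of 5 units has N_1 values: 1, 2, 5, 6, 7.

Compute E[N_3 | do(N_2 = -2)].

6.2

Every unit gets N_2=-2 under the intervention. N_3 values become 3, 4, 7, 8, 9; E[N_3|do(N_2=-2)] = 6.2.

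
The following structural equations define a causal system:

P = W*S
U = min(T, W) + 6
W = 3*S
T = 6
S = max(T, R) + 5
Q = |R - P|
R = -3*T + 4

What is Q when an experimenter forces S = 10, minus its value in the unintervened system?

-63

The intervention breaks the incoming arrows to S: S = max(T, R) + 5 no longer applies, and S = 10.
R = -3*T + 4  [with T=6]  = -14
W = 3*S  [with S=10]  = 30
P = W*S  [with W=30, S=10]  = 300
Q = |R - P|  [with R=-14, P=300]  = 314
Without intervention: R = -3*T + 4  [with T=6]  = -14; S = max(T, R) + 5  [with T=6, R=-14]  = 11; W = 3*S  [with S=11]  = 33; P = W*S  [with W=33, S=11]  = 363; Q = |R - P|  [with R=-14, P=363]  = 377.
Change = 314 − 377 = -63.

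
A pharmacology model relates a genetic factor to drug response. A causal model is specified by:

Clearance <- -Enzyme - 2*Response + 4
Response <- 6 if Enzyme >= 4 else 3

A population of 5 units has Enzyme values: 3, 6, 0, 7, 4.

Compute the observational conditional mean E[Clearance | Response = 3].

E[Clearance|Response=3] averages over only the 2 units with Response=3 (Enzyme = 3, 0): Clearance = -5, -2, mean -3.5.

-3.5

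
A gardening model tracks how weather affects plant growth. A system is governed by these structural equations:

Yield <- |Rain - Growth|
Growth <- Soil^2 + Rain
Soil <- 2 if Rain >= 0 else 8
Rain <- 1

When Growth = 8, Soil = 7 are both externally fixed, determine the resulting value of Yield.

7

The joint intervention fixes Growth = 8, Soil = 7, removing each variable's own equation.
Yield = |Rain - Growth|  [with Rain=1, Growth=8]  = 7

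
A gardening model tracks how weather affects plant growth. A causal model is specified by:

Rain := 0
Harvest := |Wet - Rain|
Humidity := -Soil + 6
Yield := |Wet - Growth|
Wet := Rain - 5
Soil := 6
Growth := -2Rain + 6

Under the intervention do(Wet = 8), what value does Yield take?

The intervention breaks the incoming arrows to Wet: Wet := Rain - 5 no longer applies, and Wet = 8.
Growth = -2Rain + 6  [with Rain=0]  = 6
Yield = |Wet - Growth|  [with Wet=8, Growth=6]  = 2

2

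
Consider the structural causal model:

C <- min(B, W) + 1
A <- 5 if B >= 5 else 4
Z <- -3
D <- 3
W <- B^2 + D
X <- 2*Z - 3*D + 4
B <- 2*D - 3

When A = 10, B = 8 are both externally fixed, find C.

9

Under do(A = 10, B = 8), each intervened variable's structural equation is replaced by its fixed value.
W = B^2 + D  [with B=8, D=3]  = 67
C = min(B, W) + 1  [with B=8, W=67]  = 9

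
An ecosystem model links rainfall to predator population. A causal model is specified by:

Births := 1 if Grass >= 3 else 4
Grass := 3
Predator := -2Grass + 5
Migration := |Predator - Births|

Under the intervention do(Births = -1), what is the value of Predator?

Under do(Births=-1), the mechanism Births := 1 if Grass >= 3 else 4 is discarded; Births is fixed at -1.
Since Predator is not a descendant of the intervened variable, it is unaffected.
Predator = -2Grass + 5  [with Grass=3]  = -1

-1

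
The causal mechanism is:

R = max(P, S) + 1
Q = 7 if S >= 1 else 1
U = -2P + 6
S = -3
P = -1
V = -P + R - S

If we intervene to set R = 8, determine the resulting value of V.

Intervening sets R = 8 and removes its equation (R = max(P, S) + 1).
V = -P + R - S  [with P=-1, R=8, S=-3]  = 12

12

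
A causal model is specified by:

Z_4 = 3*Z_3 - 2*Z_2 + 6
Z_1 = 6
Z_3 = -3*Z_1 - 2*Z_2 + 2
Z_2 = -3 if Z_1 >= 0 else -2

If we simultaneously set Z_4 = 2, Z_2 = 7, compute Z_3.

-30

Setting Z_4 = 2, Z_2 = 7 by intervention discards those variables' equations.
Z_3 = -3*Z_1 - 2*Z_2 + 2  [with Z_1=6, Z_2=7]  = -30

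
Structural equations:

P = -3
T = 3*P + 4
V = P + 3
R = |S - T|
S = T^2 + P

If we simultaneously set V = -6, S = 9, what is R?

Under do(V = -6, S = 9), each intervened variable's structural equation is replaced by its fixed value.
T = 3*P + 4  [with P=-3]  = -5
R = |S - T|  [with S=9, T=-5]  = 14

14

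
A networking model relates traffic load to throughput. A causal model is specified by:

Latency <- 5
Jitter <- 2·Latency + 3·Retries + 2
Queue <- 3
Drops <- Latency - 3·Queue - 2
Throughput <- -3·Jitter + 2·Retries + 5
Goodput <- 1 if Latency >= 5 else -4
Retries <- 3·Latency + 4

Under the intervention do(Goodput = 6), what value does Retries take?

19

Under do(Goodput=6), the mechanism Goodput <- 1 if Latency >= 5 else -4 is discarded; Goodput is fixed at 6.
Since Retries is not a descendant of the intervened variable, it is unaffected.
Retries = 3·Latency + 4  [with Latency=5]  = 19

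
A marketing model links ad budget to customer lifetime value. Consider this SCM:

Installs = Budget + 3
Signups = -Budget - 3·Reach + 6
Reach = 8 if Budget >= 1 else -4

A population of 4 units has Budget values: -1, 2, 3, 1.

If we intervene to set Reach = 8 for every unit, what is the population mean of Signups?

The intervention sets Reach=8 in all 4 units regardless of Budget. Recomputing Signups per unit gives -17, -20, -21, -19; average -19.25.

-19.25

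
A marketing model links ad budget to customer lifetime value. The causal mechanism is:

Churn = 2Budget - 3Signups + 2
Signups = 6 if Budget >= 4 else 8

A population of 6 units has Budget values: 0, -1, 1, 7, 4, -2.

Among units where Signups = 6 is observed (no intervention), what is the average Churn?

Observing Signups=6 restricts to units where Signups's equation naturally yields 6: Budget ∈ {7, 4}. In that subpopulation Churn = -2, -8, mean -5.

-5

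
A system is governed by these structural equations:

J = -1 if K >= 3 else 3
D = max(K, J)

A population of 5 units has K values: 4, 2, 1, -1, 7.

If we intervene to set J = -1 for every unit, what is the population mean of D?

Under do(J=-1), J's equation is replaced by J=-1 for every unit. Per-unit D: 4, 2, 1, -1, 7. Mean = 2.6.

2.6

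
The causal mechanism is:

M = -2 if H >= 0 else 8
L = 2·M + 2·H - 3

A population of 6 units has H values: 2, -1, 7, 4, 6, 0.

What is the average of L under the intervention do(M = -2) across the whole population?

-1

Under do(M=-2), M's equation is replaced by M=-2 for every unit. Per-unit L: -3, -9, 7, 1, 5, -7. Mean = -1.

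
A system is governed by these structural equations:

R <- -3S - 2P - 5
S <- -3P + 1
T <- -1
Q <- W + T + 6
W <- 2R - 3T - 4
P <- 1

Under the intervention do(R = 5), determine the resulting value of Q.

Under do(R=5), the mechanism R <- -3S - 2P - 5 is discarded; R is fixed at 5.
W = 2R - 3T - 4  [with R=5, T=-1]  = 9
Q = W + T + 6  [with W=9, T=-1]  = 14

14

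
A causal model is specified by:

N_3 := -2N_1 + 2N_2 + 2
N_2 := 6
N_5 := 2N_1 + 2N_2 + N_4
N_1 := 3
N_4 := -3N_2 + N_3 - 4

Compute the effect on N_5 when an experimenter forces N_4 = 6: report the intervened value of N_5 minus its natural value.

Intervening sets N_4 = 6 and removes its equation (N_4 := -3N_2 + N_3 - 4).
N_5 = 2N_1 + 2N_2 + N_4  [with N_1=3, N_2=6, N_4=6]  = 24
Without intervention: N_3 = -2N_1 + 2N_2 + 2  [with N_1=3, N_2=6]  = 8; N_4 = -3N_2 + N_3 - 4  [with N_2=6, N_3=8]  = -14; N_5 = 2N_1 + 2N_2 + N_4  [with N_1=3, N_2=6, N_4=-14]  = 4.
Change = 24 − 4 = 20.

20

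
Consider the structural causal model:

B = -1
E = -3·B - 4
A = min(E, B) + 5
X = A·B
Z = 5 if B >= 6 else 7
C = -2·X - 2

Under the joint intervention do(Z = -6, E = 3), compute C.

The joint intervention fixes Z = -6, E = 3, removing each variable's own equation.
A = min(E, B) + 5  [with E=3, B=-1]  = 4
X = A·B  [with A=4, B=-1]  = -4
C = -2·X - 2  [with X=-4]  = 6

6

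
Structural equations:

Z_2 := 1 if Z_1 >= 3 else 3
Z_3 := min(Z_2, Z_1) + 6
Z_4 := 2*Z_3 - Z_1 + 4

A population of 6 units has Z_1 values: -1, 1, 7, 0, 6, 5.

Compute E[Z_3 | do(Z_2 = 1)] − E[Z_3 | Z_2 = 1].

The intervention sets Z_2=1 in all 6 units regardless of Z_1. Recomputing Z_3 per unit gives 5, 7, 7, 6, 7, 7; average 6.5.
Observing Z_2=1 restricts to units where Z_2's equation naturally yields 1: Z_1 ∈ {7, 6, 5}. In that subpopulation Z_3 = 7, 7, 7, mean 7.
Difference = 6.5 − 7 = -0.5.

-0.5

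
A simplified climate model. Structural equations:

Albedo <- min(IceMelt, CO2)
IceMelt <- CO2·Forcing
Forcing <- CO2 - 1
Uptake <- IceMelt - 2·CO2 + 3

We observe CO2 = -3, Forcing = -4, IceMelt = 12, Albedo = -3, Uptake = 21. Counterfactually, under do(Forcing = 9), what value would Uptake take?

do(Forcing=9) replaces the equation Forcing <- CO2 - 1 with the constant Forcing = 9.
IceMelt = CO2·Forcing  [with CO2=-3, Forcing=9]  = -27
Uptake = IceMelt - 2·CO2 + 3  [with IceMelt=-27, CO2=-3]  = -18

-18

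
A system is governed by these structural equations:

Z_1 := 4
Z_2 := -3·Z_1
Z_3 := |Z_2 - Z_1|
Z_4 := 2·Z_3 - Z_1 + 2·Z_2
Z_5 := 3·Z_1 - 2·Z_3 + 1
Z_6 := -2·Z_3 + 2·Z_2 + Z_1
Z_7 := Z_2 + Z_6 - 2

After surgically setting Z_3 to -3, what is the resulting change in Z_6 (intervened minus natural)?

The intervention breaks the incoming arrows to Z_3: Z_3 := |Z_2 - Z_1| no longer applies, and Z_3 = -3.
Z_2 = -3·Z_1  [with Z_1=4]  = -12
Z_6 = -2·Z_3 + 2·Z_2 + Z_1  [with Z_3=-3, Z_2=-12, Z_1=4]  = -14
Without intervention: Z_2 = -3·Z_1  [with Z_1=4]  = -12; Z_3 = |Z_2 - Z_1|  [with Z_2=-12, Z_1=4]  = 16; Z_6 = -2·Z_3 + 2·Z_2 + Z_1  [with Z_3=16, Z_2=-12, Z_1=4]  = -52.
Change = -14 − (-52) = 38.

38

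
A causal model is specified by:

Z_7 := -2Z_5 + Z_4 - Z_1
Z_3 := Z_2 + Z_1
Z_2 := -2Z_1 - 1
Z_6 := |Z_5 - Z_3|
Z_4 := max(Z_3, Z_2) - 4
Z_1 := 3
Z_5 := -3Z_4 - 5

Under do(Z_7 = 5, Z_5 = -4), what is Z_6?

Setting Z_7 = 5, Z_5 = -4 by intervention discards those variables' equations.
Z_2 = -2Z_1 - 1  [with Z_1=3]  = -7
Z_3 = Z_2 + Z_1  [with Z_2=-7, Z_1=3]  = -4
Z_6 = |Z_5 - Z_3|  [with Z_5=-4, Z_3=-4]  = 0

0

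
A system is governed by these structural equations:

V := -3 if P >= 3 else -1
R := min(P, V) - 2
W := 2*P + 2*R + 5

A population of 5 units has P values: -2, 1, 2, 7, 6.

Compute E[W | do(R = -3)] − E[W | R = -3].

Every unit gets R=-3 under the intervention. W values become -5, 1, 3, 13, 11; E[W|do(R=-3)] = 4.6.
Conditioning on R=-3 selects the 2 unit(s) with P ∈ {1, 2}. Their W values: 1, 3. Mean = 2.
Difference = 4.6 − 2 = 2.6.

2.6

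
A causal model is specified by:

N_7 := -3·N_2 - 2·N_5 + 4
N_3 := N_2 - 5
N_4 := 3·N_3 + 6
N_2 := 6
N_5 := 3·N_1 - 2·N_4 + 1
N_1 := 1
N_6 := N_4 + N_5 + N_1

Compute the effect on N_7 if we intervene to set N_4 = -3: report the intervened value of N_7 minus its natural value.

The intervention breaks the incoming arrows to N_4: N_4 := 3·N_3 + 6 no longer applies, and N_4 = -3.
N_5 = 3·N_1 - 2·N_4 + 1  [with N_1=1, N_4=-3]  = 10
N_7 = -3·N_2 - 2·N_5 + 4  [with N_2=6, N_5=10]  = -34
Without intervention: N_3 = N_2 - 5  [with N_2=6]  = 1; N_4 = 3·N_3 + 6  [with N_3=1]  = 9; N_5 = 3·N_1 - 2·N_4 + 1  [with N_1=1, N_4=9]  = -14; N_7 = -3·N_2 - 2·N_5 + 4  [with N_2=6, N_5=-14]  = 14.
Change = -34 − 14 = -48.

-48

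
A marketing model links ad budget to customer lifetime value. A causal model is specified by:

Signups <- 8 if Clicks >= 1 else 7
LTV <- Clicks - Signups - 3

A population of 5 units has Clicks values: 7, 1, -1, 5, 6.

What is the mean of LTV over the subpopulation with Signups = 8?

-6.25

Observing Signups=8 restricts to units where Signups's equation naturally yields 8: Clicks ∈ {7, 1, 5, 6}. In that subpopulation LTV = -4, -10, -6, -5, mean -6.25.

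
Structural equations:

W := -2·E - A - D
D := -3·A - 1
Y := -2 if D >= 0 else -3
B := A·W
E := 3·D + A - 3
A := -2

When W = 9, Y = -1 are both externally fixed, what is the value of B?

-18

Setting W = 9, Y = -1 by intervention discards those variables' equations.
B = A·W  [with A=-2, W=9]  = -18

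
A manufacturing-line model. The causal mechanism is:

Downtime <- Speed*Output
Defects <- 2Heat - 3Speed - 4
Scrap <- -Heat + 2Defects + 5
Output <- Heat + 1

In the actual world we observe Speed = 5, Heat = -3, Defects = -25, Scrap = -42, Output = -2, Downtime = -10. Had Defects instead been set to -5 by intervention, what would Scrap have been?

-2

The intervention breaks the incoming arrows to Defects: Defects <- 2Heat - 3Speed - 4 no longer applies, and Defects = -5.
Scrap = -Heat + 2Defects + 5  [with Heat=-3, Defects=-5]  = -2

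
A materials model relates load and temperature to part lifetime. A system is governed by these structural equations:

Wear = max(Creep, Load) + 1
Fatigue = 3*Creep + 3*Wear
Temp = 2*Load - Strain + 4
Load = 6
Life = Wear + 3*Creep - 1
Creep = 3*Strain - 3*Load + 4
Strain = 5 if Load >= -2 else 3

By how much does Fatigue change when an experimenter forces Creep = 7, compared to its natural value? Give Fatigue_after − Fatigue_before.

21

Under do(Creep=7), the mechanism Creep = 3*Strain - 3*Load + 4 is discarded; Creep is fixed at 7.
Wear = max(Creep, Load) + 1  [with Creep=7, Load=6]  = 8
Fatigue = 3*Creep + 3*Wear  [with Creep=7, Wear=8]  = 45
Without intervention: Strain = 5 if Load >= -2 else 3  [with Load=6]  = 5; Creep = 3*Strain - 3*Load + 4  [with Strain=5, Load=6]  = 1; Wear = max(Creep, Load) + 1  [with Creep=1, Load=6]  = 7; Fatigue = 3*Creep + 3*Wear  [with Creep=1, Wear=7]  = 24.
Change = 45 − 24 = 21.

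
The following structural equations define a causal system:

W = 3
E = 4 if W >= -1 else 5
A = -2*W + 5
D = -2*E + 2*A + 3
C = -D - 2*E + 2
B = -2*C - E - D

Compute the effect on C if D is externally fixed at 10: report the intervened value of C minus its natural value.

Intervening sets D = 10 and removes its equation (D = -2*E + 2*A + 3).
E = 4 if W >= -1 else 5  [with W=3]  = 4
C = -D - 2*E + 2  [with D=10, E=4]  = -16
Without intervention: E = 4 if W >= -1 else 5  [with W=3]  = 4; A = -2*W + 5  [with W=3]  = -1; D = -2*E + 2*A + 3  [with E=4, A=-1]  = -7; C = -D - 2*E + 2  [with D=-7, E=4]  = 1.
Change = -16 − 1 = -17.

-17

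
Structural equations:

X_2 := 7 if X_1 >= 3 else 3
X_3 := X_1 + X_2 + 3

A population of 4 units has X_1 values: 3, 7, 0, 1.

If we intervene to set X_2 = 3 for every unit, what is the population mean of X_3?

8.75

do(X_2=3) breaks X_2's dependence on X_1. With X_2=3 fixed, X_3 across the units is 9, 13, 6, 7, mean 8.75.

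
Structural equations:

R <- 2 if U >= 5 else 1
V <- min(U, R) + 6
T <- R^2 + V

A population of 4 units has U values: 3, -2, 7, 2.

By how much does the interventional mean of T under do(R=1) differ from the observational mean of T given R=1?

do(R=1) breaks R's dependence on U. With R=1 fixed, T across the units is 8, 5, 8, 8, mean 7.25.
Observing R=1 restricts to units where R's equation naturally yields 1: U ∈ {3, -2, 2}. In that subpopulation T = 8, 5, 8, mean 7.
Difference = 7.25 − 7 = 0.25.

0.25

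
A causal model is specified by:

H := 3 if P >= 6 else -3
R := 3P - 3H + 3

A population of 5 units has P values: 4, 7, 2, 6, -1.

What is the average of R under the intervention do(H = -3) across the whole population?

22.8

do(H=-3) breaks H's dependence on P. With H=-3 fixed, R across the units is 24, 33, 18, 30, 9, mean 22.8.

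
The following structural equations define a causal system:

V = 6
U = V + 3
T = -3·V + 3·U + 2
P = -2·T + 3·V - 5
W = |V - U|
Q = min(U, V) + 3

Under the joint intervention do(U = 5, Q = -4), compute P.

15

The joint intervention fixes U = 5, Q = -4, removing each variable's own equation.
T = -3·V + 3·U + 2  [with V=6, U=5]  = -1
P = -2·T + 3·V - 5  [with T=-1, V=6]  = 15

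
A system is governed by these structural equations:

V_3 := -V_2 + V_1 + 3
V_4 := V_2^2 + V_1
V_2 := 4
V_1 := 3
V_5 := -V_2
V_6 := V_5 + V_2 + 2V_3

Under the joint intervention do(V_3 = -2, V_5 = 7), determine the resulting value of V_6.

7

Setting V_3 = -2, V_5 = 7 by intervention discards those variables' equations.
V_6 = V_5 + V_2 + 2V_3  [with V_5=7, V_2=4, V_3=-2]  = 7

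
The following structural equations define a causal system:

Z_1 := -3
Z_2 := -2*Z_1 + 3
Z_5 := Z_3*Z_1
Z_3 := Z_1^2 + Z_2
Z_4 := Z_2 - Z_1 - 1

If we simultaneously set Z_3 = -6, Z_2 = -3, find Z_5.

18

Setting Z_3 = -6, Z_2 = -3 by intervention discards those variables' equations.
Z_5 = Z_3*Z_1  [with Z_3=-6, Z_1=-3]  = 18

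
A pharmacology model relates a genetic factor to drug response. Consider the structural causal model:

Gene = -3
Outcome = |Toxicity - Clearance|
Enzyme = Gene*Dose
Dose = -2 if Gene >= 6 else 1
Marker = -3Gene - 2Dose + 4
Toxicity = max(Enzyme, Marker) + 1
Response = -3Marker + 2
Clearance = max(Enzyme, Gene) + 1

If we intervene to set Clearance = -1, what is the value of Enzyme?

-3

Intervening sets Clearance = -1 and removes its equation (Clearance = max(Enzyme, Gene) + 1).
Enzyme is not downstream of the intervention, so its value is determined by the original equations.
Dose = -2 if Gene >= 6 else 1  [with Gene=-3]  = 1
Enzyme = Gene*Dose  [with Gene=-3, Dose=1]  = -3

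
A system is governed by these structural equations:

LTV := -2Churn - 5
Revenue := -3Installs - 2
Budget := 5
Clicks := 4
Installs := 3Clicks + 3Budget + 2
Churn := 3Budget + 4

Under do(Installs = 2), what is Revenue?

-8

do(Installs=2) replaces the equation Installs := 3Clicks + 3Budget + 2 with the constant Installs = 2.
Revenue = -3Installs - 2  [with Installs=2]  = -8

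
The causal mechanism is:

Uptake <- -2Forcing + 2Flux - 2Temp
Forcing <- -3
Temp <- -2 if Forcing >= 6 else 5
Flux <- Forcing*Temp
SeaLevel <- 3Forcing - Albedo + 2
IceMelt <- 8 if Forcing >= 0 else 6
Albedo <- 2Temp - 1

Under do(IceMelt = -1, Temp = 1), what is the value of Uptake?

-2

The joint intervention fixes IceMelt = -1, Temp = 1, removing each variable's own equation.
Flux = Forcing*Temp  [with Forcing=-3, Temp=1]  = -3
Uptake = -2Forcing + 2Flux - 2Temp  [with Forcing=-3, Flux=-3, Temp=1]  = -2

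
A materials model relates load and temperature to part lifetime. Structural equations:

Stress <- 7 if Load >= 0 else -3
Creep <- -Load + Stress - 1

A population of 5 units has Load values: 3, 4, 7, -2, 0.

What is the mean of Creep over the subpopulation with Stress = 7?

Observing Stress=7 restricts to units where Stress's equation naturally yields 7: Load ∈ {3, 4, 7, 0}. In that subpopulation Creep = 3, 2, -1, 6, mean 2.5.

2.5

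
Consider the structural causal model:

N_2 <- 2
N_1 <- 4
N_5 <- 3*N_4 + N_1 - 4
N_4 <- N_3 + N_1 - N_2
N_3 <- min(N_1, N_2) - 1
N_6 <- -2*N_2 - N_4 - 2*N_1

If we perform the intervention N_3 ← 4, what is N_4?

The intervention breaks the incoming arrows to N_3: N_3 <- min(N_1, N_2) - 1 no longer applies, and N_3 = 4.
N_4 = N_3 + N_1 - N_2  [with N_3=4, N_1=4, N_2=2]  = 6

6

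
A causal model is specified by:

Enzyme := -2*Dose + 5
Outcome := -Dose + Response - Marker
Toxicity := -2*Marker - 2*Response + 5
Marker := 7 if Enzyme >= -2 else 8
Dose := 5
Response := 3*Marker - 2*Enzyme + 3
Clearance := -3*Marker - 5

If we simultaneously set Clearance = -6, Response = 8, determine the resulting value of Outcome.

Under do(Clearance = -6, Response = 8), each intervened variable's structural equation is replaced by its fixed value.
Enzyme = -2*Dose + 5  [with Dose=5]  = -5
Marker = 7 if Enzyme >= -2 else 8  [with Enzyme=-5]  = 8
Outcome = -Dose + Response - Marker  [with Dose=5, Response=8, Marker=8]  = -5

-5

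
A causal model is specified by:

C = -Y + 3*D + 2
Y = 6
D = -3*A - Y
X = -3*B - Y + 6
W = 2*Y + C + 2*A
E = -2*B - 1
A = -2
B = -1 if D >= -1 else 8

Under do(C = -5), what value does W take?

3

The intervention breaks the incoming arrows to C: C = -Y + 3*D + 2 no longer applies, and C = -5.
W = 2*Y + C + 2*A  [with Y=6, C=-5, A=-2]  = 3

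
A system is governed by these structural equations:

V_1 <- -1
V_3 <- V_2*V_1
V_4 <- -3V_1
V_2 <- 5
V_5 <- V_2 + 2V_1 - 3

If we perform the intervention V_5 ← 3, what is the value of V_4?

The intervention breaks the incoming arrows to V_5: V_5 <- V_2 + 2V_1 - 3 no longer applies, and V_5 = 3.
Since V_4 is not a descendant of the intervened variable, it is unaffected.
V_4 = -3V_1  [with V_1=-1]  = 3

3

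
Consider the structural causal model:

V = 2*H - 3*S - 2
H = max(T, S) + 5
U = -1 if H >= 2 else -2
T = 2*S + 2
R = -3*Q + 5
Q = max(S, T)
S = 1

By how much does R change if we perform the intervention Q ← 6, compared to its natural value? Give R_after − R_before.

-6

Under do(Q=6), the mechanism Q = max(S, T) is discarded; Q is fixed at 6.
R = -3*Q + 5  [with Q=6]  = -13
Without intervention: T = 2*S + 2  [with S=1]  = 4; Q = max(S, T)  [with S=1, T=4]  = 4; R = -3*Q + 5  [with Q=4]  = -7.
Change = -13 − (-7) = -6.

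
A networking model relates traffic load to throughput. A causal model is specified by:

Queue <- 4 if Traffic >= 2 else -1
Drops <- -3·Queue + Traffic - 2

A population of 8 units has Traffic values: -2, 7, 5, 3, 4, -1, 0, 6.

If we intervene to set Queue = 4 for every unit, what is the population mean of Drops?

Under do(Queue=4), Queue's equation is replaced by Queue=4 for every unit. Per-unit Drops: -16, -7, -9, -11, -10, -15, -14, -8. Mean = -11.25.

-11.25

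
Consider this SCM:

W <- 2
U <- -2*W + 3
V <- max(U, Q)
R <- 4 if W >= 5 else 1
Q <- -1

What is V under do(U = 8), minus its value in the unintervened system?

The intervention breaks the incoming arrows to U: U <- -2*W + 3 no longer applies, and U = 8.
V = max(U, Q)  [with U=8, Q=-1]  = 8
Without intervention: U = -2*W + 3  [with W=2]  = -1; V = max(U, Q)  [with U=-1, Q=-1]  = -1.
Change = 8 − (-1) = 9.

9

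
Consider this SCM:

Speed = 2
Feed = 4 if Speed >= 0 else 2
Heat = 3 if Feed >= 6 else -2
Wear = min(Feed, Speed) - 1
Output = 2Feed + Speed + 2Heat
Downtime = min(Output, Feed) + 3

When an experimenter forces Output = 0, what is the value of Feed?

Under do(Output=0), the mechanism Output = 2Feed + Speed + 2Heat is discarded; Output is fixed at 0.
No directed path runs from Output to Feed, so Feed keeps its natural value.
Feed = 4 if Speed >= 0 else 2  [with Speed=2]  = 4

4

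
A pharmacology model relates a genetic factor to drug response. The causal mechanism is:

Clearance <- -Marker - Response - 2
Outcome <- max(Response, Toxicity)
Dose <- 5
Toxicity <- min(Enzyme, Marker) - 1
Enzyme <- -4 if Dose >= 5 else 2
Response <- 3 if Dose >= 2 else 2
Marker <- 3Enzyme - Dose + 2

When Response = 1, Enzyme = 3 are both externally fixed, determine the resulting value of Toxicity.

The joint intervention fixes Response = 1, Enzyme = 3, removing each variable's own equation.
Marker = 3Enzyme - Dose + 2  [with Enzyme=3, Dose=5]  = 6
Toxicity = min(Enzyme, Marker) - 1  [with Enzyme=3, Marker=6]  = 2

2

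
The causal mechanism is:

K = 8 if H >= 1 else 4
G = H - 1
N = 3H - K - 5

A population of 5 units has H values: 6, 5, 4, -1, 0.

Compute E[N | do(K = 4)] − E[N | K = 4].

do(K=4) breaks K's dependence on H. With K=4 fixed, N across the units is 9, 6, 3, -12, -9, mean -0.6.
Observing K=4 restricts to units where K's equation naturally yields 4: H ∈ {-1, 0}. In that subpopulation N = -12, -9, mean -10.5.
Difference = -0.6 − (-10.5) = 9.9.

9.9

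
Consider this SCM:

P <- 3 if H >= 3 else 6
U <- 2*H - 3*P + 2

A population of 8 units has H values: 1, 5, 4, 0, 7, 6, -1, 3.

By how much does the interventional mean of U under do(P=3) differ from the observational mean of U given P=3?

do(P=3) breaks P's dependence on H. With P=3 fixed, U across the units is -5, 3, 1, -7, 7, 5, -9, -1, mean -0.75.
E[U|P=3] averages over only the 5 units with P=3 (H = 5, 4, 7, 6, 3): U = 3, 1, 7, 5, -1, mean 3.
Difference = -0.75 − 3 = -3.75.

-3.75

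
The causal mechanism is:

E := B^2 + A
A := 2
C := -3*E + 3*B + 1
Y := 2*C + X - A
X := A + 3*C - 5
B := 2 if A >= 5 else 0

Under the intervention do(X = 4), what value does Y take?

The intervention breaks the incoming arrows to X: X := A + 3*C - 5 no longer applies, and X = 4.
B = 2 if A >= 5 else 0  [with A=2]  = 0
E = B^2 + A  [with B=0, A=2]  = 2
C = -3*E + 3*B + 1  [with E=2, B=0]  = -5
Y = 2*C + X - A  [with C=-5, X=4, A=2]  = -8

-8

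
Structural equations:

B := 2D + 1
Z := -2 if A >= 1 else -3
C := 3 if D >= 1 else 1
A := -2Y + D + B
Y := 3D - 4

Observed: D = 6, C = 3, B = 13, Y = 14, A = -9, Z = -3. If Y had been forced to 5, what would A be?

Intervening sets Y = 5 and removes its equation (Y := 3D - 4).
B = 2D + 1  [with D=6]  = 13
A = -2Y + D + B  [with Y=5, D=6, B=13]  = 9

9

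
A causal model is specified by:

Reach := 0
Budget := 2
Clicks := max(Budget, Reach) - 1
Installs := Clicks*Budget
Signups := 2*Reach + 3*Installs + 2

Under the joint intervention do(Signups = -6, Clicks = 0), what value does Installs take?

Under do(Signups = -6, Clicks = 0), each intervened variable's structural equation is replaced by its fixed value.
Installs = Clicks*Budget  [with Clicks=0, Budget=2]  = 0

0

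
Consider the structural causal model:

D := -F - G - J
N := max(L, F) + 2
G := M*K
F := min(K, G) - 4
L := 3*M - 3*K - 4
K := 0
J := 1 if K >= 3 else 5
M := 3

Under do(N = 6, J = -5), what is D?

Under do(N = 6, J = -5), each intervened variable's structural equation is replaced by its fixed value.
G = M*K  [with M=3, K=0]  = 0
F = min(K, G) - 4  [with K=0, G=0]  = -4
D = -F - G - J  [with F=-4, G=0, J=-5]  = 9

9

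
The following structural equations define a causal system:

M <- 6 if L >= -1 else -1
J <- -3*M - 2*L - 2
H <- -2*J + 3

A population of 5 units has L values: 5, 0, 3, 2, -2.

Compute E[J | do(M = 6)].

-23.2

The intervention sets M=6 in all 5 units regardless of L. Recomputing J per unit gives -30, -20, -26, -24, -16; average -23.2.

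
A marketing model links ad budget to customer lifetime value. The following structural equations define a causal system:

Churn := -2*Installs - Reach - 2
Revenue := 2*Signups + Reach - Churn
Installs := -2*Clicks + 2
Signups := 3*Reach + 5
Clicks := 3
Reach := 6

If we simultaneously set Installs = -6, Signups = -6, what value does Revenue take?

-10

Setting Installs = -6, Signups = -6 by intervention discards those variables' equations.
Churn = -2*Installs - Reach - 2  [with Installs=-6, Reach=6]  = 4
Revenue = 2*Signups + Reach - Churn  [with Signups=-6, Reach=6, Churn=4]  = -10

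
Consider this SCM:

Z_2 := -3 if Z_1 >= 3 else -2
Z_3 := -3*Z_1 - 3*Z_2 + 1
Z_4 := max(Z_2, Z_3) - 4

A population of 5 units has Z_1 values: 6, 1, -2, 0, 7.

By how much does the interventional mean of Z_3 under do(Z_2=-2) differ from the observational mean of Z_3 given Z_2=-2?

The intervention sets Z_2=-2 in all 5 units regardless of Z_1. Recomputing Z_3 per unit gives -11, 4, 13, 7, -14; average -0.2.
E[Z_3|Z_2=-2] averages over only the 3 units with Z_2=-2 (Z_1 = 1, -2, 0): Z_3 = 4, 13, 7, mean 8.
Difference = -0.2 − 8 = -8.2.

-8.2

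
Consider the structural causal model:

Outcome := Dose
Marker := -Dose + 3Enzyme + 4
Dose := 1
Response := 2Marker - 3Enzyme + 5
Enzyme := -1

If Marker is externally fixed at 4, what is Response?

16

The intervention breaks the incoming arrows to Marker: Marker := -Dose + 3Enzyme + 4 no longer applies, and Marker = 4.
Response = 2Marker - 3Enzyme + 5  [with Marker=4, Enzyme=-1]  = 16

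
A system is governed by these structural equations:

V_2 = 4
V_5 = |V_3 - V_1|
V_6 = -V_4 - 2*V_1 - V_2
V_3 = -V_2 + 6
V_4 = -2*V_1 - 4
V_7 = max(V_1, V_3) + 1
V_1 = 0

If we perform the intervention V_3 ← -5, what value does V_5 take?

do(V_3=-5) replaces the equation V_3 = -V_2 + 6 with the constant V_3 = -5.
V_5 = |V_3 - V_1|  [with V_3=-5, V_1=0]  = 5

5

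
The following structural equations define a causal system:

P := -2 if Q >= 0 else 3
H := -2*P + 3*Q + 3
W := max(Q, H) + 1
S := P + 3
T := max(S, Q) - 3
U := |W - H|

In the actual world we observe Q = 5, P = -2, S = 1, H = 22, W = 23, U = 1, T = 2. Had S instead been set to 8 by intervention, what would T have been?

The intervention breaks the incoming arrows to S: S := P + 3 no longer applies, and S = 8.
T = max(S, Q) - 3  [with S=8, Q=5]  = 5

5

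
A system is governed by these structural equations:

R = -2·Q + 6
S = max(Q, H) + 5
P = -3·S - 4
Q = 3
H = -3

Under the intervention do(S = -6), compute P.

do(S=-6) replaces the equation S = max(Q, H) + 5 with the constant S = -6.
P = -3·S - 4  [with S=-6]  = 14

14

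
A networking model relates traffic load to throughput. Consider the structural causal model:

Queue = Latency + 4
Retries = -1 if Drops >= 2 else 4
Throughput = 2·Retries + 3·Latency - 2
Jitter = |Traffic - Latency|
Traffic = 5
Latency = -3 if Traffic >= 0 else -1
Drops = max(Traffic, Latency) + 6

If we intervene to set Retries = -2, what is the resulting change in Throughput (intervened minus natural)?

Under do(Retries=-2), the mechanism Retries = -1 if Drops >= 2 else 4 is discarded; Retries is fixed at -2.
Latency = -3 if Traffic >= 0 else -1  [with Traffic=5]  = -3
Throughput = 2·Retries + 3·Latency - 2  [with Retries=-2, Latency=-3]  = -15
Without intervention: Latency = -3 if Traffic >= 0 else -1  [with Traffic=5]  = -3; Drops = max(Traffic, Latency) + 6  [with Traffic=5, Latency=-3]  = 11; Retries = -1 if Drops >= 2 else 4  [with Drops=11]  = -1; Throughput = 2·Retries + 3·Latency - 2  [with Retries=-1, Latency=-3]  = -13.
Change = -15 − (-13) = -2.

-2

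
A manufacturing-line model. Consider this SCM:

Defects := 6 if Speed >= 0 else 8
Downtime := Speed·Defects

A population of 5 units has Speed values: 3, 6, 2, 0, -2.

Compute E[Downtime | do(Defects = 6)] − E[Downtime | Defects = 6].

-5.7

Every unit gets Defects=6 under the intervention. Downtime values become 18, 36, 12, 0, -12; E[Downtime|do(Defects=6)] = 10.8.
E[Downtime|Defects=6] averages over only the 4 units with Defects=6 (Speed = 3, 6, 2, 0): Downtime = 18, 36, 12, 0, mean 16.5.
Difference = 10.8 − 16.5 = -5.7.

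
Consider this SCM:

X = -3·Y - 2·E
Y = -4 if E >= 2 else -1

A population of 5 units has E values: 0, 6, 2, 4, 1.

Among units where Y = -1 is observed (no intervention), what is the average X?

E[X|Y=-1] averages over only the 2 units with Y=-1 (E = 0, 1): X = 3, 1, mean 2.

2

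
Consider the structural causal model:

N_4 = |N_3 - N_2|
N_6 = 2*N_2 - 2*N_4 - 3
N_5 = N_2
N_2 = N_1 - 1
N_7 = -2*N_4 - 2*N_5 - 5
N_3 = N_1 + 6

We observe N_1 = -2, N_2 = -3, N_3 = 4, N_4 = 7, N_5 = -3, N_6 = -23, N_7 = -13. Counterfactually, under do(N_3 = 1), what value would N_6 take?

The intervention breaks the incoming arrows to N_3: N_3 = N_1 + 6 no longer applies, and N_3 = 1.
N_2 = N_1 - 1  [with N_1=-2]  = -3
N_4 = |N_3 - N_2|  [with N_3=1, N_2=-3]  = 4
N_6 = 2*N_2 - 2*N_4 - 3  [with N_2=-3, N_4=4]  = -17

-17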